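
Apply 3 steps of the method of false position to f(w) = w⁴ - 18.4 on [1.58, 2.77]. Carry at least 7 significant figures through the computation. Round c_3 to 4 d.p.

f(1.580000) = -12.167987, f(2.770000) = 40.473394
step 1: c = 1.855067, f(c) = -6.557637 < 0 → new bracket [1.855067, 2.770000]
step 2: c = 1.982638, f(c) = -2.948390 < 0 → new bracket [1.982638, 2.770000]
step 3: c = 2.036101, f(c) = -1.213117 < 0 → new bracket [2.036101, 2.770000]

2.0361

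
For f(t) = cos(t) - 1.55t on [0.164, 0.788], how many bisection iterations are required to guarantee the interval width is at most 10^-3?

Initial width b − a = 0.788 − 0.164 = 0.624000.
After n steps the width is (b−a)/2^n; need (b−a)/2^n ≤ 10^-3.
So n ≥ log₂(0.624000/10^-3) = log₂(624.0000) ≈ 9.2854.
Hence n = 10.

10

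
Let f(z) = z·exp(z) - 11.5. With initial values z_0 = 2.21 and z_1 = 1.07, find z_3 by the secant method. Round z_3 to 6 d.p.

1.971739

f(z_0) = 8.645733, f(z_1) = -8.380544
z_2 = 1.070000 - (-8.380544)·(1.070000 - 2.210000)/(-8.380544 - (8.645733)) = 1.631122; f(z_2) = -3.165611
z_3 = 1.631122 - (-3.165611)·(1.631122 - 1.070000)/(-3.165611 - (-8.380544)) = 1.971739; f(z_3) = 2.663309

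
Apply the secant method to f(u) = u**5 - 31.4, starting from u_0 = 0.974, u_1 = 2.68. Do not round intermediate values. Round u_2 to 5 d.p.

1.35305

Secant update: u_(k+1) = u_k − f(u_k)·(u_k − u_(k-1))/(f(u_k) − f(u_(k-1))).
f(u_0) = -30.523413, f(u_1) = 106.852811
u_2 = 2.680000 - (106.852811)·(2.680000 - 0.974000)/(106.852811 - (-30.523413)) = 1.353054; f(u_2) = -26.865025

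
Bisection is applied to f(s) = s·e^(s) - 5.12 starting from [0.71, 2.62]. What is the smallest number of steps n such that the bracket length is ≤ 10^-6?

Initial width b − a = 2.62 − 0.71 = 1.910000.
After n steps the width is (b−a)/2^n; need (b−a)/2^n ≤ 10^-6.
So n ≥ log₂(1.910000/10^-6) = log₂(1910000.0000) ≈ 20.8651.
Hence n = 21.

21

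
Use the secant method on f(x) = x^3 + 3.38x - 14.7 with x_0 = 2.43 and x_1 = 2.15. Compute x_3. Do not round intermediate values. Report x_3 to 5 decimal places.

1.99742

f(x_0) = 7.862307, f(x_1) = 2.505375
x_2 = 2.150000 - (2.505375)·(2.150000 - 2.430000)/(2.505375 - (7.862307)) = 2.019047; f(x_2) = 0.355130
x_3 = 2.019047 - (0.355130)·(2.019047 - 2.150000)/(0.355130 - (2.505375)) = 1.997419; f(x_3) = 0.020349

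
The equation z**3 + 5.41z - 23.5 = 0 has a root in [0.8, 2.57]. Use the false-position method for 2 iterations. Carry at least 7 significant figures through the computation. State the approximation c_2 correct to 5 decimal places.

2.22856

f(0.800000) = -18.660000, f(2.570000) = 7.378293
step 1: c = 2.068447, f(c) = -3.459903 < 0 → new bracket [2.068447, 2.570000]
step 2: c = 2.228559, f(c) = -0.375411 < 0 → new bracket [2.228559, 2.570000]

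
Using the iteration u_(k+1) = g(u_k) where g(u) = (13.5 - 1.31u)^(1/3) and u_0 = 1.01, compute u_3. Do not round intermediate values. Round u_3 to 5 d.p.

2.19894

u_1 = g(1.010000) = 2.300624
u_2 = g(2.300624) = 2.188799
u_3 = g(2.188799) = 2.198944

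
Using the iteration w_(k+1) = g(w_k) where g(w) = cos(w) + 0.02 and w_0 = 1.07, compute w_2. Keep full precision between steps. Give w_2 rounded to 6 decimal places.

0.897523

w_1 = g(1.070000) = 0.500124
w_2 = g(0.500124) = 0.897523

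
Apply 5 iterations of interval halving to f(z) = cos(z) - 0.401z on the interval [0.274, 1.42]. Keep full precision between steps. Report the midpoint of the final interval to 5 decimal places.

f(0.274000) = 0.852822, f(1.420000) = -0.419195 (opposite signs)
step 1: m = 0.847000, f(m) = 0.322587 > 0 → root in [0.847000, 1.420000]
step 2: m = 1.133500, f(m) = -0.031042 < 0 → root in [0.847000, 1.133500]
step 3: m = 0.990250, f(m) = 0.151391 > 0 → root in [0.990250, 1.133500]
step 4: m = 1.061875, f(m) = 0.061424 > 0 → root in [1.061875, 1.133500]
step 5: m = 1.097687, f(m) = 0.015483 > 0 → root in [1.097687, 1.133500]
Midpoint of [1.097687, 1.133500] = 1.115594

1.11559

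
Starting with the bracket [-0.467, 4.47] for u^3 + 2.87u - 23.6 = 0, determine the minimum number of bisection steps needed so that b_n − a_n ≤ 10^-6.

23

Initial width b − a = 4.47 − -0.467 = 4.937000.
After n steps the width is (b−a)/2^n; need (b−a)/2^n ≤ 10^-6.
So n ≥ log₂(4.937000/10^-6) = log₂(4937000.0000) ≈ 22.2352.
Hence n = 23.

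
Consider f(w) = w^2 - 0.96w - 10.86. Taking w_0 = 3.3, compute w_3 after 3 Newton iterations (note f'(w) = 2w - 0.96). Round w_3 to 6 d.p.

Newton update: w ← w − f(w)/f'(w).
w_0 = 3.300000: f = -3.138000, f' = 5.640000 → w_1 = 3.300000 - (-3.138000)/(5.640000) = 3.856383
w_1 = 3.856383: f = 0.309562, f' = 6.752766 → w_2 = 3.856383 - (0.309562)/(6.752766) = 3.810541
w_2 = 3.810541: f = 0.002102, f' = 6.661081 → w_3 = 3.810541 - (0.002102)/(6.661081) = 3.810225

3.810225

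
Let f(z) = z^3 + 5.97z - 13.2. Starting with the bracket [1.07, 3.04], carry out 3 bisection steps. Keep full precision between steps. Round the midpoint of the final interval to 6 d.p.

1.685625

f(1.070000) = -5.587057, f(3.040000) = 33.043264 (opposite signs)
step 1: m = 2.055000, f(m) = 7.746666 > 0 → root in [1.070000, 2.055000]
step 2: m = 1.562500, f(m) = -0.057178 < 0 → root in [1.562500, 2.055000]
step 3: m = 1.808750, f(m) = 3.515702 > 0 → root in [1.562500, 1.808750]
Midpoint of [1.562500, 1.808750] = 1.685625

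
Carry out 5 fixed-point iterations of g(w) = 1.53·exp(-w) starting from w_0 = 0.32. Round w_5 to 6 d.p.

0.833852

w_1 = g(0.320000) = 1.111008
w_2 = g(1.111008) = 0.503717
w_3 = g(0.503717) = 0.924549
w_4 = g(0.924549) = 0.606967
w_5 = g(0.606967) = 0.833852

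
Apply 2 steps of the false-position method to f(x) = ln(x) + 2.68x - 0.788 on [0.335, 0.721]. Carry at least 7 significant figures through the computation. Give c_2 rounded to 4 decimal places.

0.5319

False-position update: c = (a·f(b) − b·f(a))/(f(b) − f(a)); replace the endpoint whose sign matches f(c).
f(0.335000) = -0.983825, f(0.721000) = 0.817164
step 1: c = 0.545860, f(c) = 0.069512 > 0 → new bracket [0.335000, 0.545860]
step 2: c = 0.531945, f(c) = 0.006397 > 0 → new bracket [0.335000, 0.531945]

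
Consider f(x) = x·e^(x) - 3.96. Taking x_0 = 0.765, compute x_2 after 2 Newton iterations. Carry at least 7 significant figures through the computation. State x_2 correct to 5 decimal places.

1.21777

f'(x) = (x + 1)·e^(x)
x_0 = 0.765000: f = -2.316019, f' = 3.792975 → x_1 = 0.765000 - (-2.316019)/(3.792975) = 1.375608
x_1 = 1.375608: f = 1.483940, f' = 9.401421 → x_2 = 1.375608 - (1.483940)/(9.401421) = 1.217765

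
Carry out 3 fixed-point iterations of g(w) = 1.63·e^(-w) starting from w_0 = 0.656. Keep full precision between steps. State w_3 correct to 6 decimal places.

0.809768

w_1 = g(0.656000) = 0.845844
w_2 = g(0.845844) = 0.699588
w_3 = g(0.699588) = 0.809768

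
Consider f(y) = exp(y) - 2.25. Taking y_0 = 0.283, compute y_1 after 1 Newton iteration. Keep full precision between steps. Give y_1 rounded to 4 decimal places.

f'(y) = exp(y)
y_0 = 0.283000: f = -0.922895, f' = 1.327105 → y_1 = 0.283000 - (-0.922895)/(1.327105) = 0.978420

0.9784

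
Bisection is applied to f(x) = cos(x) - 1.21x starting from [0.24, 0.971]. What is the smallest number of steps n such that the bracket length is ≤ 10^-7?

23

Initial width b − a = 0.971 − 0.24 = 0.731000.
After n steps the width is (b−a)/2^n; need (b−a)/2^n ≤ 10^-7.
So n ≥ log₂(0.731000/10^-7) = log₂(7310000.0000) ≈ 22.8014.
Hence n = 23.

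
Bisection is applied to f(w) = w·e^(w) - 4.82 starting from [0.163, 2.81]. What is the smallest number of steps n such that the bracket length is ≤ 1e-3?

12

Initial width b − a = 2.81 − 0.163 = 2.647000.
After n steps the width is (b−a)/2^n; need (b−a)/2^n ≤ 1e-3.
So n ≥ log₂(2.647000/1e-3) = log₂(2647.0000) ≈ 11.3701.
Hence n = 12.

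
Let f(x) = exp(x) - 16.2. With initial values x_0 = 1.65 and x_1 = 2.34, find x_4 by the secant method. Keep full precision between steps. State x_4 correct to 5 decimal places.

2.77329

Secant update: x_(k+1) = x_k − f(x_k)·(x_k − x_(k-1))/(f(x_k) − f(x_(k-1))).
f(x_0) = -10.993020, f(x_1) = -5.818763
x_2 = 2.340000 - (-5.818763)·(2.340000 - 1.650000)/(-5.818763 - (-10.993020)) = 3.115947; f(x_2) = 6.354770
x_3 = 3.115947 - (6.354770)·(3.115947 - 2.340000)/(6.354770 - (-5.818763)) = 2.710891; f(x_3) = -1.157333
x_4 = 2.710891 - (-1.157333)·(2.710891 - 3.115947)/(-1.157333 - (6.354770)) = 2.773295; f(x_4) = -0.188703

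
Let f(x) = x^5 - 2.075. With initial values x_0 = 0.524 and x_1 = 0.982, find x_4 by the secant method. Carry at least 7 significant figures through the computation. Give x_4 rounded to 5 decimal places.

1.10316

Secant update: x_(k+1) = x_k − f(x_k)·(x_k − x_(k-1))/(f(x_k) − f(x_(k-1))).
f(x_0) = -2.035495, f(x_1) = -1.161818
x_2 = 0.982000 - (-1.161818)·(0.982000 - 0.524000)/(-1.161818 - (-2.035495)) = 1.591050; f(x_2) = 8.120738
x_3 = 1.591050 - (8.120738)·(1.591050 - 0.982000)/(8.120738 - (-1.161818)) = 1.058230; f(x_3) = -0.747913
x_4 = 1.058230 - (-0.747913)·(1.058230 - 1.591050)/(-0.747913 - (8.120738)) = 1.103163; f(x_4) = -0.441199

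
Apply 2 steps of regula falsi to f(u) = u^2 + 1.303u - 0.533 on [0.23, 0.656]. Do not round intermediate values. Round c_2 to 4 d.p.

False-position update: c = (a·f(b) − b·f(a))/(f(b) − f(a)); replace the endpoint whose sign matches f(c).
f(0.230000) = -0.180410, f(0.656000) = 0.752104
step 1: c = 0.312417, f(c) = -0.028317 < 0 → new bracket [0.312417, 0.656000]
step 2: c = 0.324883, f(c) = -0.004128 < 0 → new bracket [0.324883, 0.656000]

0.3249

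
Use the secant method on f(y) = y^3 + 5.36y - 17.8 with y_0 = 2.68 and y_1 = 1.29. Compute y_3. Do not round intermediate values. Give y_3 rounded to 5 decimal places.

1.98846

f(y_0) = 15.813632, f(y_1) = -8.738911
y_2 = 1.290000 - (-8.738911)·(1.290000 - 2.680000)/(-8.738911 - (15.813632)) = 1.784738; f(y_2) = -2.548890
y_3 = 1.784738 - (-2.548890)·(1.784738 - 1.290000)/(-2.548890 - (-8.738911)) = 1.988459; f(y_3) = 0.720444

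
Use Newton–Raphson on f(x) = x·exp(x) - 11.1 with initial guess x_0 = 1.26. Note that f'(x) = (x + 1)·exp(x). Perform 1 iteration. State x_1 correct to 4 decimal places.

Newton update: x ← x − f(x)/f'(x).
x_0 = 1.260000: f = -6.657969, f' = 7.967453 → x_1 = 1.260000 - (-6.657969)/(7.967453) = 2.095646

2.0956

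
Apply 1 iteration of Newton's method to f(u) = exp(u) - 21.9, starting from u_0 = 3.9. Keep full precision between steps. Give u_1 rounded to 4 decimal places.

f'(u) = exp(u)
u_0 = 3.900000: f = 27.502449, f' = 49.402449 → u_1 = 3.900000 - (27.502449)/(49.402449) = 3.343298

3.3433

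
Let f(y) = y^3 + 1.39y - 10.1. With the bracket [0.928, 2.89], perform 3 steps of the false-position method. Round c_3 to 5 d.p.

1.89587

False-position update: c = (a·f(b) − b·f(a))/(f(b) − f(a)); replace the endpoint whose sign matches f(c).
f(0.928000) = -8.010901, f(2.890000) = 18.054669
step 1: c = 1.530994, f(c) = -4.383354 < 0 → new bracket [1.530994, 2.890000]
step 2: c = 1.796481, f(c) = -1.805027 < 0 → new bracket [1.796481, 2.890000]
step 3: c = 1.895870, f(c) = -0.650371 < 0 → new bracket [1.895870, 2.890000]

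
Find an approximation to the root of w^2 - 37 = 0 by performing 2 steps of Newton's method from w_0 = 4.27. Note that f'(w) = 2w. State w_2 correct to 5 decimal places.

6.09421

w_0 = 4.270000: f = -18.767100, f' = 8.540000 → w_1 = 4.270000 - (-18.767100)/(8.540000) = 6.467553
w_1 = 6.467553: f = 4.829238, f' = 12.935105 → w_2 = 6.467553 - (4.829238)/(12.935105) = 6.094209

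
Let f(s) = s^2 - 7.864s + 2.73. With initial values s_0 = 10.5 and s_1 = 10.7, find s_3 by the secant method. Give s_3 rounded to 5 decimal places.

f(s_0) = 30.408000, f(s_1) = 33.075200
s_2 = 10.700000 - (33.075200)·(10.700000 - 10.500000)/(33.075200 - (30.408000)) = 8.219856; f(s_2) = 5.655085
s_3 = 8.219856 - (5.655085)·(8.219856 - 10.700000)/(5.655085 - (33.075200)) = 7.708355; f(s_3) = 1.530231

7.70835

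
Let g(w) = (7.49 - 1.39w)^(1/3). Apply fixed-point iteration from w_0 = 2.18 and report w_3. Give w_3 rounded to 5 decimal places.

w_1 = g(2.180000) = 1.646033
w_2 = g(1.646033) = 1.732702
w_3 = g(1.732702) = 1.719222

1.71922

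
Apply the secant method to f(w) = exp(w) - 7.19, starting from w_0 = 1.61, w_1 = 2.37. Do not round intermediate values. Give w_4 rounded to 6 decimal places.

Secant update: w_(k+1) = w_k − f(w_k)·(w_k − w_(k-1))/(f(w_k) − f(w_(k-1))).
f(w_0) = -2.187189, f(w_1) = 3.507392
w_2 = 2.370000 - (3.507392)·(2.370000 - 1.610000)/(3.507392 - (-2.187189)) = 1.901903; f(w_2) = -0.491372
w_3 = 1.901903 - (-0.491372)·(1.901903 - 2.370000)/(-0.491372 - (3.507392)) = 1.959423; f(w_3) = -0.094768
w_4 = 1.959423 - (-0.094768)·(1.959423 - 1.901903)/(-0.094768 - (-0.491372)) = 1.973167; f(w_4) = 0.003425

1.973167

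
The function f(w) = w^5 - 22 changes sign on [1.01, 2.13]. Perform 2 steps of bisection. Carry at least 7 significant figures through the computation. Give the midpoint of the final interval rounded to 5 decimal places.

f(1.010000) = -20.948990, f(2.130000) = 21.842773 (opposite signs)
step 1: m = 1.570000, f(m) = -12.461101 < 0 → root in [1.570000, 2.130000]
step 2: m = 1.850000, f(m) = -0.330013 < 0 → root in [1.850000, 2.130000]
Midpoint of [1.850000, 2.130000] = 1.990000

1.99000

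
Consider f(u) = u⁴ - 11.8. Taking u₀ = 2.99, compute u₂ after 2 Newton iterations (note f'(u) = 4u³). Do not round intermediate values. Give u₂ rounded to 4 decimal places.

1.9911

u_0 = 2.990000: f = 68.125388, f' = 106.923596 → u_1 = 2.990000 - (68.125388)/(106.923596) = 2.352859
u_1 = 2.352859: f = 18.846701, f' = 52.101208 → u_2 = 2.352859 - (18.846701)/(52.101208) = 1.991127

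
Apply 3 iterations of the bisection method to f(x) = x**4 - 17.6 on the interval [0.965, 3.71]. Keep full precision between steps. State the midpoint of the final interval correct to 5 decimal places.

f(0.965000) = -16.732820, f(3.710000) = 171.850449 (opposite signs)
step 1: m = 2.337500, f(m) = 12.254272 > 0 → root in [0.965000, 2.337500]
step 2: m = 1.651250, f(m) = -10.165508 < 0 → root in [1.651250, 2.337500]
step 3: m = 1.994375, f(m) = -1.779242 < 0 → root in [1.994375, 2.337500]
Midpoint of [1.994375, 2.337500] = 2.165938

2.16594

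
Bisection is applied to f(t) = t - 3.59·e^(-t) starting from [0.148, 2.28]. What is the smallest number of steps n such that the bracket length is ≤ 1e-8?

28

Initial width b − a = 2.28 − 0.148 = 2.132000.
After n steps the width is (b−a)/2^n; need (b−a)/2^n ≤ 1e-8.
So n ≥ log₂(2.132000/1e-8) = log₂(213200000.0000) ≈ 27.6676.
Hence n = 28.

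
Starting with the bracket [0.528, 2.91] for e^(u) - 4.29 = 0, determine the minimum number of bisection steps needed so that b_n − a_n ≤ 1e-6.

22

Initial width b − a = 2.91 − 0.528 = 2.382000.
After n steps the width is (b−a)/2^n; need (b−a)/2^n ≤ 1e-6.
So n ≥ log₂(2.382000/1e-6) = log₂(2382000.0000) ≈ 21.1837.
Hence n = 22.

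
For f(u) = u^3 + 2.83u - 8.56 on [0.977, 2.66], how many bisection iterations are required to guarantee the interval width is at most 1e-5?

18

Initial width b − a = 2.66 − 0.977 = 1.683000.
After n steps the width is (b−a)/2^n; need (b−a)/2^n ≤ 1e-5.
So n ≥ log₂(1.683000/1e-5) = log₂(168300.0000) ≈ 17.3607.
Hence n = 18.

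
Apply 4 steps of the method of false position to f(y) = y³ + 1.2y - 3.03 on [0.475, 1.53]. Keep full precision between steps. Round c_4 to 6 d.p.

1.172950

f(0.475000) = -2.352828, f(1.530000) = 2.387577
step 1: c = 0.998633, f(c) = -0.835735 < 0 → new bracket [0.998633, 1.530000]
step 2: c = 1.136405, f(c) = -0.198741 < 0 → new bracket [1.136405, 1.530000]
step 3: c = 1.166650, f(c) = -0.042124 < 0 → new bracket [1.166650, 1.530000]
step 4: c = 1.172950, f(c) = -0.008703 < 0 → new bracket [1.172950, 1.530000]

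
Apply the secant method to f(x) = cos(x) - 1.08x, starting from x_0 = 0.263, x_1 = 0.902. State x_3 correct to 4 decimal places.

f(x_0) = 0.681574, f(x_1) = -0.354118
x_2 = 0.902000 - (-0.354118)·(0.902000 - 0.263000)/(-0.354118 - (0.681574)) = 0.683517; f(x_2) = 0.037158
x_3 = 0.683517 - (0.037158)·(0.683517 - 0.902000)/(0.037158 - (-0.354118)) = 0.704266; f(x_3) = 0.001481

0.7043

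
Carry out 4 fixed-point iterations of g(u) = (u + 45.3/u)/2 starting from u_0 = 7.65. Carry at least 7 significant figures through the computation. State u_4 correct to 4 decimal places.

6.7305

u_1 = g(7.650000) = 6.785784
u_2 = g(6.785784) = 6.730752
u_3 = g(6.730752) = 6.730527
u_4 = g(6.730527) = 6.730527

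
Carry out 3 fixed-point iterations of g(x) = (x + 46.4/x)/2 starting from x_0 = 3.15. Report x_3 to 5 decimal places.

6.81630

x_1 = g(3.150000) = 8.940079
x_2 = g(8.940079) = 7.065095
x_3 = g(7.065095) = 6.816297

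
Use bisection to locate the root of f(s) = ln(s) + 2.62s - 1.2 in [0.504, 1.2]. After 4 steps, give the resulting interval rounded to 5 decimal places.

f(0.504000) = -0.564699, f(1.200000) = 2.126322 (opposite signs)
step 1: m = 0.852000, f(m) = 0.872071 > 0 → root in [0.504000, 0.852000]
step 2: m = 0.678000, f(m) = 0.187752 > 0 → root in [0.504000, 0.678000]
step 3: m = 0.591000, f(m) = -0.177519 < 0 → root in [0.591000, 0.678000]
step 4: m = 0.634500, f(m) = 0.007472 > 0 → root in [0.591000, 0.634500]

[0.59100, 0.63450]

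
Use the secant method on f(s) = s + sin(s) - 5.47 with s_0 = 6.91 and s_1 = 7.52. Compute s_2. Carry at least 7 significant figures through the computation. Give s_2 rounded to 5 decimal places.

5.63316

f(s_0) = 2.026568, f(s_1) = 2.994745
s_2 = 7.520000 - (2.994745)·(7.520000 - 6.910000)/(2.994745 - (2.026568)) = 5.633160; f(s_2) = -0.442046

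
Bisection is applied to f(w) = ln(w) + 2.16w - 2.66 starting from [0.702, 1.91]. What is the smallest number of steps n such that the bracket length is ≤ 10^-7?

24

Initial width b − a = 1.91 − 0.702 = 1.208000.
After n steps the width is (b−a)/2^n; need (b−a)/2^n ≤ 10^-7.
So n ≥ log₂(1.208000/10^-7) = log₂(12080000.0000) ≈ 23.5261.
Hence n = 24.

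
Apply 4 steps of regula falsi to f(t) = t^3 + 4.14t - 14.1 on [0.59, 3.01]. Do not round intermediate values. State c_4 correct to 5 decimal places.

1.83283

f(0.590000) = -11.452021, f(3.010000) = 25.632301
step 1: c = 1.337321, f(c) = -6.171790 < 0 → new bracket [1.337321, 3.010000]
step 2: c = 1.661915, f(c) = -2.629525 < 0 → new bracket [1.661915, 3.010000]
step 3: c = 1.787343, f(c) = -0.990562 < 0 → new bracket [1.787343, 3.010000]
step 4: c = 1.832835, f(c) = -0.355054 < 0 → new bracket [1.832835, 3.010000]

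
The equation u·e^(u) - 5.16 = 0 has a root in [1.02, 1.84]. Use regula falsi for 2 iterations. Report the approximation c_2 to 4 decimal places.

f(1.020000) = -2.331341, f(1.840000) = 6.425630
step 1: c = 1.238306, f(c) = -0.888135 < 0 → new bracket [1.238306, 1.840000]
step 2: c = 1.311372, f(c) = -0.293157 < 0 → new bracket [1.311372, 1.840000]

1.3114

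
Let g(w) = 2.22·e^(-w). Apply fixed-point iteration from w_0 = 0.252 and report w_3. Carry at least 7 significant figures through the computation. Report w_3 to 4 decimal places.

1.4950

w_1 = g(0.252000) = 1.725483
w_2 = g(1.725483) = 0.395353
w_3 = g(0.395353) = 1.495042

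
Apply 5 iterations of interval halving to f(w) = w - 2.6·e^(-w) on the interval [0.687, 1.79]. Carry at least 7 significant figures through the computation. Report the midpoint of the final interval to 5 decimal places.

f(0.687000) = -0.621016, f(1.790000) = 1.355904 (opposite signs)
step 1: m = 1.238500, f(m) = 0.484972 > 0 → root in [0.687000, 1.238500]
step 2: m = 0.962750, f(m) = -0.030038 < 0 → root in [0.962750, 1.238500]
step 3: m = 1.100625, f(m) = 0.235701 > 0 → root in [0.962750, 1.100625]
step 4: m = 1.031688, f(m) = 0.105034 > 0 → root in [0.962750, 1.031688]
step 5: m = 0.997219, f(m) = 0.038068 > 0 → root in [0.962750, 0.997219]
Midpoint of [0.962750, 0.997219] = 0.979984

0.97998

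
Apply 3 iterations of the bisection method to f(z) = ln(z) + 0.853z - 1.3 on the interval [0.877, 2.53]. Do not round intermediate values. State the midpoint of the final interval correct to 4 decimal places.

1.1869

f(0.877000) = -0.683167, f(2.530000) = 1.786309 (opposite signs)
step 1: m = 1.703500, f(m) = 0.685770 > 0 → root in [0.877000, 1.703500]
step 2: m = 1.290250, f(m) = 0.055419 > 0 → root in [0.877000, 1.290250]
step 3: m = 1.083625, f(m) = -0.295356 < 0 → root in [1.083625, 1.290250]
Midpoint of [1.083625, 1.290250] = 1.186937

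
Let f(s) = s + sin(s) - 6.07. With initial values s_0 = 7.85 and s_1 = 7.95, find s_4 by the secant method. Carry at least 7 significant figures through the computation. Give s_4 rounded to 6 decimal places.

6.170626

f(s_0) = 2.779992, f(s_1) = 2.875394
s_2 = 7.950000 - (2.875394)·(7.950000 - 7.850000)/(2.875394 - (2.779992)) = 4.936014; f(s_2) = -2.109086
s_3 = 4.936014 - (-2.109086)·(4.936014 - 7.950000)/(-2.109086 - (2.875394)) = 6.211324; f(s_3) = 0.069524
s_4 = 6.211324 - (0.069524)·(6.211324 - 4.936014)/(0.069524 - (-2.109086)) = 6.170626; f(s_4) = -0.011696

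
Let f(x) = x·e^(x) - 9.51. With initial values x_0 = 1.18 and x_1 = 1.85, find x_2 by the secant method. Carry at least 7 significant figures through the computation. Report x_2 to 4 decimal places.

f(x_0) = -5.669838, f(x_1) = 2.255666
x_2 = 1.850000 - (2.255666)·(1.850000 - 1.180000)/(2.255666 - (-5.669838)) = 1.659312; f(x_2) = -0.789160

1.6593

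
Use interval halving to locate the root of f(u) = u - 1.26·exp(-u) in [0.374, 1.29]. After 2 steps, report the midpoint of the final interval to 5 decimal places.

0.71750

f(0.374000) = -0.492851, f(1.290000) = 0.943159 (opposite signs)
step 1: m = 0.832000, f(m) = 0.283676 > 0 → root in [0.374000, 0.832000]
step 2: m = 0.603000, f(m) = -0.086431 < 0 → root in [0.603000, 0.832000]
Midpoint of [0.603000, 0.832000] = 0.717500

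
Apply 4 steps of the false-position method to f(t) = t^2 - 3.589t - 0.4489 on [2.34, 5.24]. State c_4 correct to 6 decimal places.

f(2.340000) = -3.371560, f(5.240000) = 8.202340
step 1: c = 3.184791, f(c) = -1.736222 < 0 → new bracket [3.184791, 5.240000]
step 2: c = 3.543827, f(c) = -0.608987 < 0 → new bracket [3.543827, 5.240000]
step 3: c = 3.661056, f(c) = -0.185099 < 0 → new bracket [3.661056, 5.240000]
step 4: c = 3.695901, f(c) = -0.053804 < 0 → new bracket [3.695901, 5.240000]

3.695901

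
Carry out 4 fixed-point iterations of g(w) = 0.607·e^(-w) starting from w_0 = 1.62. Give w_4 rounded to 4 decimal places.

w_1 = g(1.620000) = 0.120125
w_2 = g(0.120125) = 0.538294
w_3 = g(0.538294) = 0.354332
w_4 = g(0.354332) = 0.425897

0.4259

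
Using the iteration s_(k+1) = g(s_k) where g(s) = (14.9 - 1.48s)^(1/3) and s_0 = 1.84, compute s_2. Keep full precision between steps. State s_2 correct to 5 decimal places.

s_1 = g(1.840000) = 2.300617
s_2 = g(2.300617) = 2.256857

2.25686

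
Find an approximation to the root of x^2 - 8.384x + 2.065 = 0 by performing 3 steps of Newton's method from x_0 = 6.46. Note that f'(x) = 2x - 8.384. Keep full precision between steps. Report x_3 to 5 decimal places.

8.13022

x_0 = 6.460000: f = -10.364040, f' = 4.536000 → x_1 = 6.460000 - (-10.364040)/(4.536000) = 8.744841
x_1 = 8.744841: f = 5.220500, f' = 9.105683 → x_2 = 8.744841 - (5.220500)/(9.105683) = 8.171518
x_2 = 8.171518: f = 0.328700, f' = 7.959036 → x_3 = 8.171518 - (0.328700)/(7.959036) = 8.130219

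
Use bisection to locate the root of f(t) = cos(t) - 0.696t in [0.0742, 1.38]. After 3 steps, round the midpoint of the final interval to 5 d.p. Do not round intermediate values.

0.97194

f(0.074200) = 0.945605, f(1.380000) = -0.770839 (opposite signs)
step 1: m = 0.727100, f(m) = 0.241044 > 0 → root in [0.727100, 1.380000]
step 2: m = 1.053550, f(m) = -0.238782 < 0 → root in [0.727100, 1.053550]
step 3: m = 0.890325, f(m) = 0.009493 > 0 → root in [0.890325, 1.053550]
Midpoint of [0.890325, 1.053550] = 0.971938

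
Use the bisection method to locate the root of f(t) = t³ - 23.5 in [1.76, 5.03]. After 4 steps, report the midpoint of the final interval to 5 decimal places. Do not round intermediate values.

2.88406

f(1.760000) = -18.048224, f(5.030000) = 103.763527 (opposite signs)
step 1: m = 3.395000, f(m) = 15.630855 > 0 → root in [1.760000, 3.395000]
step 2: m = 2.577500, f(m) = -6.376363 < 0 → root in [2.577500, 3.395000]
step 3: m = 2.986250, f(m) = 3.130449 > 0 → root in [2.577500, 2.986250]
step 4: m = 2.781875, f(m) = -1.971546 < 0 → root in [2.781875, 2.986250]
Midpoint of [2.781875, 2.986250] = 2.884063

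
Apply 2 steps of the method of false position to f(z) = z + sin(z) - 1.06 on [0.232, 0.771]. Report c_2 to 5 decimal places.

0.54348

f(0.232000) = -0.598076, f(0.771000) = 0.407853
step 1: c = 0.552463, f(c) = 0.017248 > 0 → new bracket [0.232000, 0.552463]
step 2: c = 0.543480, f(c) = 0.000598 > 0 → new bracket [0.232000, 0.543480]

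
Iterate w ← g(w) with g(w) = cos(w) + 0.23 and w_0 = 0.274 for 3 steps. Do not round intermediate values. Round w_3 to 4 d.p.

1.0558

w_1 = g(0.274000) = 1.192696
w_2 = g(1.192696) = 0.599155
w_3 = g(0.599155) = 1.055812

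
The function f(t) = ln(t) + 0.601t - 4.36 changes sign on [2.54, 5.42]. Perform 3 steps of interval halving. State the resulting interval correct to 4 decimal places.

[4.3400, 4.7000]

f(2.540000) = -1.901296, f(5.420000) = 0.587516 (opposite signs)
step 1: m = 3.980000, f(m) = -0.586738 < 0 → root in [3.980000, 5.420000]
step 2: m = 4.700000, f(m) = 0.012263 > 0 → root in [3.980000, 4.700000]
step 3: m = 4.340000, f(m) = -0.283786 < 0 → root in [4.340000, 4.700000]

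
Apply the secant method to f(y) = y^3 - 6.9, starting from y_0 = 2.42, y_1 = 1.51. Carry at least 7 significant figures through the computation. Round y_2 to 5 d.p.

1.80320

f(y_0) = 7.272488, f(y_1) = -3.457049
y_2 = 1.510000 - (-3.457049)·(1.510000 - 2.420000)/(-3.457049 - (7.272488)) = 1.803201; f(y_2) = -1.036828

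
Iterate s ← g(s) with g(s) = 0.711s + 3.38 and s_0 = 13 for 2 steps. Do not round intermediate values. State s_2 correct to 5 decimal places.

s_1 = g(13.000000) = 12.623000
s_2 = g(12.623000) = 12.354953

12.35495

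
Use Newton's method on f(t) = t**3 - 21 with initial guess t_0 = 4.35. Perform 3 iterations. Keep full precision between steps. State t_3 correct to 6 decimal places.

2.760928

f'(t) = 3t**2
t_0 = 4.350000: f = 61.312875, f' = 56.767500 → t_1 = 4.350000 - (61.312875)/(56.767500) = 3.269930
t_1 = 3.269930: f = 13.963537, f' = 32.077326 → t_2 = 3.269930 - (13.963537)/(32.077326) = 2.834621
t_2 = 2.834621: f = 1.776404, f' = 24.105235 → t_3 = 2.834621 - (1.776404)/(24.105235) = 2.760928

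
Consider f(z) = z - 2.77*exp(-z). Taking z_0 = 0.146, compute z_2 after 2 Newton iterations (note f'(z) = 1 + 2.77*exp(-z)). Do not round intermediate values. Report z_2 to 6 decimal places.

Newton update: z ← z − f(z)/f'(z).
z_0 = 0.146000: f = -2.247717, f' = 3.393717 → z_1 = 0.146000 - (-2.247717)/(3.393717) = 0.808317
z_1 = 0.808317: f = -0.426015, f' = 2.234332 → z_2 = 0.808317 - (-0.426015)/(2.234332) = 0.998985

0.998985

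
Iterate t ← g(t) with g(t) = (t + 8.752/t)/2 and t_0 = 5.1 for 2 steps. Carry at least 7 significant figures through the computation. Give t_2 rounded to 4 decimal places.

t_1 = g(5.100000) = 3.408039
t_2 = g(3.408039) = 2.988042

2.9880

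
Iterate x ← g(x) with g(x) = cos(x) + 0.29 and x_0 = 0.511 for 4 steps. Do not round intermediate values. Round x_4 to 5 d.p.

0.77627

x_1 = g(0.511000) = 1.162256
x_2 = g(1.162256) = 0.687270
x_3 = g(0.687270) = 1.062981
x_4 = g(1.062981) = 0.776270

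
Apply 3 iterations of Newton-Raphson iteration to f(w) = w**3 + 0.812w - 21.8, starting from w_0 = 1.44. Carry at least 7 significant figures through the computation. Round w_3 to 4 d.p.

2.7341

Newton update: w ← w − f(w)/f'(w).
f'(w) = 3w**2 + 0.812
w_0 = 1.440000: f = -17.644736, f' = 7.032800 → w_1 = 1.440000 - (-17.644736)/(7.032800) = 3.948920
w_1 = 3.948920: f = 42.985883, f' = 47.593919 → w_2 = 3.948920 - (42.985883)/(47.593919) = 3.045740
w_2 = 3.045740: f = 8.927056, f' = 28.641603 → w_3 = 3.045740 - (8.927056)/(28.641603) = 2.734059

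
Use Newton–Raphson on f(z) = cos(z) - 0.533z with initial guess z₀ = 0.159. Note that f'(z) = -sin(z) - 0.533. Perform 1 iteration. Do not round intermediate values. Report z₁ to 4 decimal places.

z_0 = 0.159000: f = 0.902639, f' = -0.691331 → z_1 = 0.159000 - (0.902639)/(-0.691331) = 1.464654

1.4647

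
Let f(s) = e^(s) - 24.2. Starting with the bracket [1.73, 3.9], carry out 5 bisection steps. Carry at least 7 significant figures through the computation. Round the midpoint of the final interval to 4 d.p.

3.1880

f(1.730000) = -18.559346, f(3.900000) = 25.202449 (opposite signs)
step 1: m = 2.815000, f(m) = -7.506824 < 0 → root in [2.815000, 3.900000]
step 2: m = 3.357500, f(m) = 4.517308 > 0 → root in [2.815000, 3.357500]
step 3: m = 3.086250, f(m) = -2.305182 < 0 → root in [3.086250, 3.357500]
step 4: m = 3.221875, f(m) = 0.875092 > 0 → root in [3.086250, 3.221875]
step 5: m = 3.154062, f(m) = -0.768940 < 0 → root in [3.154062, 3.221875]
Midpoint of [3.154062, 3.221875] = 3.187969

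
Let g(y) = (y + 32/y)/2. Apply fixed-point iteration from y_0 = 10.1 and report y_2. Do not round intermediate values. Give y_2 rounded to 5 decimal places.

y_1 = g(10.100000) = 6.634158
y_2 = g(6.634158) = 5.728840

5.72884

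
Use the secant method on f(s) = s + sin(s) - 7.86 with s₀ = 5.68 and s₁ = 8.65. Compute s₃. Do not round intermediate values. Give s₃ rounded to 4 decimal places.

Secant update: s_(k+1) = s_k − f(s_k)·(s_k − s_(k-1))/(f(s_k) − f(s_(k-1))).
f(s_0) = -2.747269, f(s_1) = 1.489557
s_2 = 8.650000 - (1.489557)·(8.650000 - 5.680000)/(1.489557 - (-2.747269)) = 7.605826; f(s_2) = 0.715192
s_3 = 7.605826 - (0.715192)·(7.605826 - 8.650000)/(0.715192 - (1.489557)) = 6.641441; f(s_3) = -0.867918

6.6414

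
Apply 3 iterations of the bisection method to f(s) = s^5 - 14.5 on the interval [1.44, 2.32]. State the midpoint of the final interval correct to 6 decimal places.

1.715000

f(1.440000) = -8.308264, f(2.320000) = 52.710933 (opposite signs)
step 1: m = 1.880000, f(m) = 8.984929 > 0 → root in [1.440000, 1.880000]
step 2: m = 1.660000, f(m) = -1.895070 < 0 → root in [1.660000, 1.880000]
step 3: m = 1.770000, f(m) = 2.872660 > 0 → root in [1.660000, 1.770000]
Midpoint of [1.660000, 1.770000] = 1.715000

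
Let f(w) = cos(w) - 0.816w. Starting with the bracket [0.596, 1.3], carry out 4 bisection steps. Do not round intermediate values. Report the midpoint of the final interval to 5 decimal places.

f(0.596000) = 0.341252, f(1.300000) = -0.793301 (opposite signs)
step 1: m = 0.948000, f(m) = -0.190259 < 0 → root in [0.596000, 0.948000]
step 2: m = 0.772000, f(m) = 0.086565 > 0 → root in [0.772000, 0.948000]
step 3: m = 0.860000, f(m) = -0.049323 < 0 → root in [0.772000, 0.860000]
step 4: m = 0.816000, f(m) = 0.019284 > 0 → root in [0.816000, 0.860000]
Midpoint of [0.816000, 0.860000] = 0.838000

0.83800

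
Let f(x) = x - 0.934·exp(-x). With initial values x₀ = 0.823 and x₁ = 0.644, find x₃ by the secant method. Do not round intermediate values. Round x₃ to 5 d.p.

f(x_0) = 0.412869, f(x_1) = 0.153475
x_2 = 0.644000 - (0.153475)·(0.644000 - 0.823000)/(0.153475 - (0.412869)) = 0.538092; f(x_2) = -0.007235
x_3 = 0.538092 - (-0.007235)·(0.538092 - 0.644000)/(-0.007235 - (0.153475)) = 0.542859; f(x_3) = 0.000127

0.54286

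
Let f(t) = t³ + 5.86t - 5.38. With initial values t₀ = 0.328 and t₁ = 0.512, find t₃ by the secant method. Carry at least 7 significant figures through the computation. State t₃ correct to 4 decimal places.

Secant update: t_(k+1) = t_k − f(t_k)·(t_k − t_(k-1))/(f(t_k) − f(t_(k-1))).
f(t_0) = -3.422632, f(t_1) = -2.245462
t_2 = 0.512000 - (-2.245462)·(0.512000 - 0.328000)/(-2.245462 - (-3.422632)) = 0.862982; f(t_2) = 0.319767
t_3 = 0.862982 - (0.319767)·(0.862982 - 0.512000)/(0.319767 - (-2.245462)) = 0.819230; f(t_3) = -0.029494

0.8192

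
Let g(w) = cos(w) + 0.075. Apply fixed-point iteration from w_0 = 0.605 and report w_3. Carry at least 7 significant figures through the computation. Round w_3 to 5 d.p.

w_1 = g(0.605000) = 0.897502
w_2 = g(0.897502) = 0.698565
w_3 = g(0.698565) = 0.840766

0.84077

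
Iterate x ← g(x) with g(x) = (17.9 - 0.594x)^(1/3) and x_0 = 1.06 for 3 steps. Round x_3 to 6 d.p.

x_1 = g(1.060000) = 2.584841
x_2 = g(2.584841) = 2.538839
x_3 = g(2.538839) = 2.540251

2.540251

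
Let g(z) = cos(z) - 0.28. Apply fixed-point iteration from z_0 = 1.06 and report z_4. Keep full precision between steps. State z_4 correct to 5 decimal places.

z_1 = g(1.060000) = 0.208872
z_2 = g(0.208872) = 0.698265
z_3 = g(0.698265) = 0.485958
z_4 = g(0.485958) = 0.604228

0.60423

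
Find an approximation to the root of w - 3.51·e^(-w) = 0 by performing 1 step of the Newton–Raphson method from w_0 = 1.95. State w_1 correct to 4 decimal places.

f'(w) = 1 + 3.51·e^(-w)
w_0 = 1.950000: f = 1.450618, f' = 1.499382 → w_1 = 1.950000 - (1.450618)/(1.499382) = 0.982523

0.9825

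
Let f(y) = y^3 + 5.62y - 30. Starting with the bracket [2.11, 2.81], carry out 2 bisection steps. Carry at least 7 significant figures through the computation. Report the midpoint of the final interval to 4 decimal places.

f(2.110000) = -8.747869, f(2.810000) = 7.980241 (opposite signs)
step 1: m = 2.460000, f(m) = -1.287864 < 0 → root in [2.460000, 2.810000]
step 2: m = 2.635000, f(m) = 3.104098 > 0 → root in [2.460000, 2.635000]
Midpoint of [2.460000, 2.635000] = 2.547500

2.5475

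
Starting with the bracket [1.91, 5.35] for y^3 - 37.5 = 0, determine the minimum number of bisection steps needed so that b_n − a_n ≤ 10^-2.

9

Initial width b − a = 5.35 − 1.91 = 3.440000.
After n steps the width is (b−a)/2^n; need (b−a)/2^n ≤ 10^-2.
So n ≥ log₂(3.440000/10^-2) = log₂(344.0000) ≈ 8.4263.
Hence n = 9.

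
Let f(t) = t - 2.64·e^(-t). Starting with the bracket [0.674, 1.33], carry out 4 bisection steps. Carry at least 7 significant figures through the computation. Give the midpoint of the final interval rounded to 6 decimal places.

0.981500

f(0.674000) = -0.671518, f(1.330000) = 0.631780 (opposite signs)
step 1: m = 1.002000, f(m) = 0.032739 > 0 → root in [0.674000, 1.002000]
step 2: m = 0.838000, f(m) = -0.303997 < 0 → root in [0.838000, 1.002000]
step 3: m = 0.920000, f(m) = -0.132090 < 0 → root in [0.920000, 1.002000]
step 4: m = 0.961000, f(m) = -0.048827 < 0 → root in [0.961000, 1.002000]
Midpoint of [0.961000, 1.002000] = 0.981500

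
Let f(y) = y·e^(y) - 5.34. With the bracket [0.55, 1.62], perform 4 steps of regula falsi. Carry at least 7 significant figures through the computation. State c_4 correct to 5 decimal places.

1.36362

False-position update: c = (a·f(b) − b·f(a))/(f(b) − f(a)); replace the endpoint whose sign matches f(c).
f(0.550000) = -4.386711, f(1.620000) = 2.846006
step 1: c = 1.198965, f(c) = -1.363414 < 0 → new bracket [1.198965, 1.620000]
step 2: c = 1.335337, f(c) = -0.264019 < 0 → new bracket [1.335337, 1.620000]
step 3: c = 1.359502, f(c) = -0.045751 < 0 → new bracket [1.359502, 1.620000]
step 4: c = 1.363624, f(c) = -0.007770 < 0 → new bracket [1.363624, 1.620000]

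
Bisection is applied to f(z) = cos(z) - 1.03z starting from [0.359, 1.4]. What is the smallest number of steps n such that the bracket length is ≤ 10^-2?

Initial width b − a = 1.4 − 0.359 = 1.041000.
After n steps the width is (b−a)/2^n; need (b−a)/2^n ≤ 10^-2.
So n ≥ log₂(1.041000/10^-2) = log₂(104.1000) ≈ 6.7018.
Hence n = 7.

7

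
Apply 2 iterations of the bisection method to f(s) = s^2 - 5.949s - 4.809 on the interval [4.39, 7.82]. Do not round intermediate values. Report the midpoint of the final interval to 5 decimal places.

f(4.390000) = -11.653010, f(7.820000) = 9.822220 (opposite signs)
step 1: m = 6.105000, f(m) = -3.856620 < 0 → root in [6.105000, 7.820000]
step 2: m = 6.962500, f(m) = 2.247494 > 0 → root in [6.105000, 6.962500]
Midpoint of [6.105000, 6.962500] = 6.533750

6.53375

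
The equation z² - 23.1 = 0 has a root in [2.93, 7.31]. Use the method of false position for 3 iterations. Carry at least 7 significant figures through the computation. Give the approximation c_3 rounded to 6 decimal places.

False-position update: c = (a·f(b) − b·f(a))/(f(b) − f(a)); replace the endpoint whose sign matches f(c).
f(2.930000) = -14.515100, f(7.310000) = 30.336100
step 1: c = 4.347490, f(c) = -4.199329 < 0 → new bracket [4.347490, 7.310000]
step 2: c = 4.707716, f(c) = -0.937410 < 0 → new bracket [4.707716, 7.310000]
step 3: c = 4.785718, f(c) = -0.196900 < 0 → new bracket [4.785718, 7.310000]

4.785718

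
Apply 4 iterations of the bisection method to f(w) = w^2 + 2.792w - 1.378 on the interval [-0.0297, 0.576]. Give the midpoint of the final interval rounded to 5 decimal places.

f(-0.029700) = -1.460040, f(0.576000) = 0.561968 (opposite signs)
step 1: m = 0.273150, f(m) = -0.540754 < 0 → root in [0.273150, 0.576000]
step 2: m = 0.424575, f(m) = -0.012323 < 0 → root in [0.424575, 0.576000]
step 3: m = 0.500287, f(m) = 0.269090 > 0 → root in [0.424575, 0.500287]
step 4: m = 0.462431, f(m) = 0.126951 > 0 → root in [0.424575, 0.462431]
Midpoint of [0.424575, 0.462431] = 0.443503

0.44350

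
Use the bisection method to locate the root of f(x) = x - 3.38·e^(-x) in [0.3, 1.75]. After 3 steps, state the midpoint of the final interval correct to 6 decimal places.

1.115625

f(0.300000) = -2.203966, f(1.750000) = 1.162644 (opposite signs)
step 1: m = 1.025000, f(m) = -0.187732 < 0 → root in [1.025000, 1.750000]
step 2: m = 1.387500, f(m) = 0.543518 > 0 → root in [1.025000, 1.387500]
step 3: m = 1.206250, f(m) = 0.194556 > 0 → root in [1.025000, 1.206250]
Midpoint of [1.025000, 1.206250] = 1.115625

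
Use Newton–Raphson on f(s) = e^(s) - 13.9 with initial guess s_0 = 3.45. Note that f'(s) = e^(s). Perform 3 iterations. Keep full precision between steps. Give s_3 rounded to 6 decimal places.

2.632362

Newton update: s ← s − f(s)/f'(s).
s_0 = 3.450000: f = 17.600392, f' = 31.500392 → s_1 = 3.450000 - (17.600392)/(31.500392) = 2.891264
s_1 = 2.891264: f = 4.116074, f' = 18.016074 → s_2 = 2.891264 - (4.116074)/(18.016074) = 2.662798
s_2 = 2.662798: f = 0.436340, f' = 14.336340 → s_3 = 2.662798 - (0.436340)/(14.336340) = 2.632362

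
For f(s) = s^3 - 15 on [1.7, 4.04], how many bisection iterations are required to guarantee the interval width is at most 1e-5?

18

Initial width b − a = 4.04 − 1.7 = 2.340000.
After n steps the width is (b−a)/2^n; need (b−a)/2^n ≤ 1e-5.
So n ≥ log₂(2.340000/1e-5) = log₂(234000.0000) ≈ 17.8361.
Hence n = 18.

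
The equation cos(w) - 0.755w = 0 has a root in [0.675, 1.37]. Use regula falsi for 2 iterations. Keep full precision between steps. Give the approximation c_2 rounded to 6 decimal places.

0.860739

f(0.675000) = 0.271082, f(1.370000) = -0.834900
step 1: c = 0.845348, f(c) = 0.025233 > 0 → new bracket [0.845348, 1.370000]
step 2: c = 0.860739, f(c) = 0.002019 > 0 → new bracket [0.860739, 1.370000]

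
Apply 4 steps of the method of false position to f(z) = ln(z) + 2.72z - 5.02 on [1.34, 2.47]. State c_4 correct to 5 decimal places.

False-position update: c = (a·f(b) − b·f(a))/(f(b) − f(a)); replace the endpoint whose sign matches f(c).
f(1.340000) = -1.082530, f(2.470000) = 2.602618
step 1: c = 1.671943, f(c) = 0.041671 > 0 → new bracket [1.340000, 1.671943]
step 2: c = 1.659639, f(c) = 0.000817 > 0 → new bracket [1.340000, 1.659639]
step 3: c = 1.659398, f(c) = 0.000016 > 0 → new bracket [1.340000, 1.659398]
step 4: c = 1.659393, f(c) = 0.000000 > 0 → new bracket [1.340000, 1.659393]

1.65939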